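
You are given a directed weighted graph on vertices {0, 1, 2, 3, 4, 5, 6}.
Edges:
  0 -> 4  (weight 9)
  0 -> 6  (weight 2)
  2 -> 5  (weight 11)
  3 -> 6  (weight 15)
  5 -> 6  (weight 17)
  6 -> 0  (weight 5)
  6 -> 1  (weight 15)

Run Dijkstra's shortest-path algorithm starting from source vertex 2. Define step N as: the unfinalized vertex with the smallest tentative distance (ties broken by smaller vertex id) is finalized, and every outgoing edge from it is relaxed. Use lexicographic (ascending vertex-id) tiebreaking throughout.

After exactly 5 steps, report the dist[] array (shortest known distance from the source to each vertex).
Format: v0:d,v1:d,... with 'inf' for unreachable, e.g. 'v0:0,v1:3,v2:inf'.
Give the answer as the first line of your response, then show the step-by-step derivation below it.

v0:33,v1:43,v2:0,v3:inf,v4:42,v5:11,v6:28

step 1: dist = v0:inf,v1:inf,v2:0,v3:inf,v4:inf,v5:11,v6:inf
step 2: dist = v0:inf,v1:inf,v2:0,v3:inf,v4:inf,v5:11,v6:28
step 3: dist = v0:33,v1:43,v2:0,v3:inf,v4:inf,v5:11,v6:28
step 4: dist = v0:33,v1:43,v2:0,v3:inf,v4:42,v5:11,v6:28
step 5: dist = v0:33,v1:43,v2:0,v3:inf,v4:42,v5:11,v6:28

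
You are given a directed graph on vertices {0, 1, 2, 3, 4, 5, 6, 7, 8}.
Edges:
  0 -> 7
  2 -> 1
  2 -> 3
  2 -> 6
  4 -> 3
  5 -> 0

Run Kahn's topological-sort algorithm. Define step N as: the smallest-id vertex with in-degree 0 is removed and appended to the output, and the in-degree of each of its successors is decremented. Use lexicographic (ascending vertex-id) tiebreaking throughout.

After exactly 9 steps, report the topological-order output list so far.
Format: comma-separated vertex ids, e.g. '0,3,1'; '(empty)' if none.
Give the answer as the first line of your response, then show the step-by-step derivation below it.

2,1,4,3,5,0,6,7,8

step 1: output 2; order=[2]; indeg=(1,0,0,1,0,0,0,1,0)
step 2: output 1; order=[2,1]; indeg=(1,0,0,1,0,0,0,1,0)
step 3: output 4; order=[2,1,4]; indeg=(1,0,0,0,0,0,0,1,0)
step 4: output 3; order=[2,1,4,3]; indeg=(1,0,0,0,0,0,0,1,0)
step 5: output 5; order=[2,1,4,3,5]; indeg=(0,0,0,0,0,0,0,1,0)
step 6: output 0; order=[2,1,4,3,5,0]; indeg=(0,0,0,0,0,0,0,0,0)
step 7: output 6; order=[2,1,4,3,5,0,6]; indeg=(0,0,0,0,0,0,0,0,0)
step 8: output 7; order=[2,1,4,3,5,0,6,7]; indeg=(0,0,0,0,0,0,0,0,0)
step 9: output 8; order=[2,1,4,3,5,0,6,7,8]; indeg=(0,0,0,0,0,0,0,0,0)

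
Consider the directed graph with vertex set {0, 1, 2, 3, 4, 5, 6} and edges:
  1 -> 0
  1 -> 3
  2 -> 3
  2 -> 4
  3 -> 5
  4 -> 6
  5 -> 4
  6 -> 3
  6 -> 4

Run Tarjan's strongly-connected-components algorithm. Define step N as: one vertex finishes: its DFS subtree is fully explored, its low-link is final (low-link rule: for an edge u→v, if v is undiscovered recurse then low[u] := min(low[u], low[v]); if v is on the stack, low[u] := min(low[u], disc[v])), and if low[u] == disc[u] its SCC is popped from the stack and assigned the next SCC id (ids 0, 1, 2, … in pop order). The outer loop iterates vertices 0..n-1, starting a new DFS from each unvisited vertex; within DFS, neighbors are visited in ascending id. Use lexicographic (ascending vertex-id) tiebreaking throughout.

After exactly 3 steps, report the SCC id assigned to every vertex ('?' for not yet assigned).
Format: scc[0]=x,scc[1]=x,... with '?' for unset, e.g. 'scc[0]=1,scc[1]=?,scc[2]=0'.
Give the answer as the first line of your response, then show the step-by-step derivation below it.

scc[0]=0,scc[1]=?,scc[2]=?,scc[3]=?,scc[4]=?,scc[5]=?,scc[6]=?

step 1: low=(low[0]=0,low[1]=?,low[2]=?,low[3]=?,low[4]=?,low[5]=?,low[6]=?); scc=(scc[0]=0,scc[1]=?,scc[2]=?,scc[3]=?,scc[4]=?,scc[5]=?,scc[6]=?)
step 2: low=(low[0]=0,low[1]=1,low[2]=?,low[3]=2,low[4]=4,low[5]=3,low[6]=2); scc=(scc[0]=0,scc[1]=?,scc[2]=?,scc[3]=?,scc[4]=?,scc[5]=?,scc[6]=?)
step 3: low=(low[0]=0,low[1]=1,low[2]=?,low[3]=2,low[4]=2,low[5]=3,low[6]=2); scc=(scc[0]=0,scc[1]=?,scc[2]=?,scc[3]=?,scc[4]=?,scc[5]=?,scc[6]=?)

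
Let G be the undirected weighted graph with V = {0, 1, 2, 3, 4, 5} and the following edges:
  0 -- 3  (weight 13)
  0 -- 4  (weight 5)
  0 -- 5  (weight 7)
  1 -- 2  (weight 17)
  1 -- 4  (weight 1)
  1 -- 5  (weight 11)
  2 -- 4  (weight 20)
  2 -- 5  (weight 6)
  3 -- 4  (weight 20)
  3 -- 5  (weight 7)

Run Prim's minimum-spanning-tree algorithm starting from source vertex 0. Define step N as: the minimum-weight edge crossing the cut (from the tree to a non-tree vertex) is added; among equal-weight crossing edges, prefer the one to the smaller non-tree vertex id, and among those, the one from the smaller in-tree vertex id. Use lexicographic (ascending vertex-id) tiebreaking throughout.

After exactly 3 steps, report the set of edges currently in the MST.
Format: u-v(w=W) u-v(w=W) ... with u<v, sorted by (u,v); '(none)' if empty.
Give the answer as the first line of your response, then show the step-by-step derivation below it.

0-4(w=5) 0-5(w=7) 1-4(w=1)

step 1: add edge 0-4 (w=5); MST = {0-4(w=5)}
step 2: add edge 1-4 (w=1); MST = {0-4(w=5) 1-4(w=1)}
step 3: add edge 0-5 (w=7); MST = {0-4(w=5) 0-5(w=7) 1-4(w=1)}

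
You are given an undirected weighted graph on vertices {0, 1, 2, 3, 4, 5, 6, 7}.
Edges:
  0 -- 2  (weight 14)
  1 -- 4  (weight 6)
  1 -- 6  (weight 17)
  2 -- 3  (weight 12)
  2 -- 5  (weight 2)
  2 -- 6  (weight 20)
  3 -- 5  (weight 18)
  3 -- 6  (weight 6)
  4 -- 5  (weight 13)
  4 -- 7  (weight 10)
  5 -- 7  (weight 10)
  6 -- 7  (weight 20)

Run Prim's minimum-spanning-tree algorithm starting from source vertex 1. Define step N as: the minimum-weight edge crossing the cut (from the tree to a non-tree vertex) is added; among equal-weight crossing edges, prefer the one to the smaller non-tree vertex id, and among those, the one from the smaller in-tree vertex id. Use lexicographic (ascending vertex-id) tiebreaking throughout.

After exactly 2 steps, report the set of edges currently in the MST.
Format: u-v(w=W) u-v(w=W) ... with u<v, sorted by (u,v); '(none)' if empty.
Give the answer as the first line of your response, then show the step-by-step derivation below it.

1-4(w=6) 4-7(w=10)

step 1: add edge 1-4 (w=6); MST = {1-4(w=6)}
step 2: add edge 4-7 (w=10); MST = {1-4(w=6) 4-7(w=10)}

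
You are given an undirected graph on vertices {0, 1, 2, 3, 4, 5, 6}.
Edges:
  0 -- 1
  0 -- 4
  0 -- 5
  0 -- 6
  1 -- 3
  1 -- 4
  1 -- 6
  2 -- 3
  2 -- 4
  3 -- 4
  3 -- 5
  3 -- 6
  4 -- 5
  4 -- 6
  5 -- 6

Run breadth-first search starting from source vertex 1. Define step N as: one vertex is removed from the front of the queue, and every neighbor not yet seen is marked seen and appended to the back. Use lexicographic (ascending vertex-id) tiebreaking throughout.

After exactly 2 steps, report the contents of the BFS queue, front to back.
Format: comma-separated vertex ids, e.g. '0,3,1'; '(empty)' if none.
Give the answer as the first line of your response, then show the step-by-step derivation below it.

3,4,6,5

step 1: dequeue 1; queue=[0,3,4,6]; order=1
step 2: dequeue 0; queue=[3,4,6,5]; order=1,0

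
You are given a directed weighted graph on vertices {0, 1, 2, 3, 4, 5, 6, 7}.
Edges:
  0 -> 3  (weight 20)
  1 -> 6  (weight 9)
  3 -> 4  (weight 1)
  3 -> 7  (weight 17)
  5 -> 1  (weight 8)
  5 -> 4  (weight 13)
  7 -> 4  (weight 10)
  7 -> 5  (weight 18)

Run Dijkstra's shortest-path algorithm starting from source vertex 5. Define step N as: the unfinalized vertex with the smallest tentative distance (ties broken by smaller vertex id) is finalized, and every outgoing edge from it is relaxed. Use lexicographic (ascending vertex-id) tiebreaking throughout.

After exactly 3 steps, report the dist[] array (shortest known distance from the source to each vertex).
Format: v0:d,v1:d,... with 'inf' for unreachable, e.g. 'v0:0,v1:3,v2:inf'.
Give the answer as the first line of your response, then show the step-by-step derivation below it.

v0:inf,v1:8,v2:inf,v3:inf,v4:13,v5:0,v6:17,v7:inf

step 1: dist = v0:inf,v1:8,v2:inf,v3:inf,v4:13,v5:0,v6:inf,v7:inf
step 2: dist = v0:inf,v1:8,v2:inf,v3:inf,v4:13,v5:0,v6:17,v7:inf
step 3: dist = v0:inf,v1:8,v2:inf,v3:inf,v4:13,v5:0,v6:17,v7:inf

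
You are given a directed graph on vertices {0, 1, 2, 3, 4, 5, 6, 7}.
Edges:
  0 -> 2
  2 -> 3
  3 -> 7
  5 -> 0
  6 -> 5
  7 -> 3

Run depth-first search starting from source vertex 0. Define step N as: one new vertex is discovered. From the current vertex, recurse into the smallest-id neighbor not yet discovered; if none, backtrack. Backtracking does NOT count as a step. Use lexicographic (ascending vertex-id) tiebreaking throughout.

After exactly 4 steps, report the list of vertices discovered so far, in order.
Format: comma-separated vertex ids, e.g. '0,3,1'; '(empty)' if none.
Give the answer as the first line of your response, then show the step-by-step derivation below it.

0,2,3,7

step 1: discover 0; path=0; order=0
step 2: discover 2; path=0>2; order=0,2
step 3: discover 3; path=0>2>3; order=0,2,3
step 4: discover 7; path=0>2>3>7; order=0,2,3,7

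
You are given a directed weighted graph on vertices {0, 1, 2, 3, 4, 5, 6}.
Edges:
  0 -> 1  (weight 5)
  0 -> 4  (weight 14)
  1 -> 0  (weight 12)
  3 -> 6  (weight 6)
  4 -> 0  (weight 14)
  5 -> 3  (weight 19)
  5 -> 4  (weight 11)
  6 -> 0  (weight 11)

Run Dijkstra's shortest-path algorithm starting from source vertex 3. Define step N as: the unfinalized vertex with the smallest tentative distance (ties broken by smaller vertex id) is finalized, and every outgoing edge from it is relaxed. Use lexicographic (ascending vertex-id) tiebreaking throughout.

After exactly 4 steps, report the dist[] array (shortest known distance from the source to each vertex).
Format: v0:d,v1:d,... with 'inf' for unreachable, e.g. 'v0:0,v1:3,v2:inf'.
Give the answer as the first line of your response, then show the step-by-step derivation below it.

v0:17,v1:22,v2:inf,v3:0,v4:31,v5:inf,v6:6

step 1: dist = v0:inf,v1:inf,v2:inf,v3:0,v4:inf,v5:inf,v6:6
step 2: dist = v0:17,v1:inf,v2:inf,v3:0,v4:inf,v5:inf,v6:6
step 3: dist = v0:17,v1:22,v2:inf,v3:0,v4:31,v5:inf,v6:6
step 4: dist = v0:17,v1:22,v2:inf,v3:0,v4:31,v5:inf,v6:6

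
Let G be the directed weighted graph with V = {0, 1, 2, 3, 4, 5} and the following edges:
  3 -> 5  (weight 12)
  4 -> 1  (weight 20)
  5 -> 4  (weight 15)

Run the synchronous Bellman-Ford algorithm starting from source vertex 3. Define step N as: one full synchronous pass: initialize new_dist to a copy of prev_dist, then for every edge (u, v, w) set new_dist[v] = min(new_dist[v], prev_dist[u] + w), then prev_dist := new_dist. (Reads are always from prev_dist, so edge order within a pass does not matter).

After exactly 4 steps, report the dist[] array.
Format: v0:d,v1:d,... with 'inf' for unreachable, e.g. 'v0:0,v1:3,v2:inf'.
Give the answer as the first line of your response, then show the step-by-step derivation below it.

v0:inf,v1:47,v2:inf,v3:0,v4:27,v5:12

step 1: dist = v0:inf,v1:inf,v2:inf,v3:0,v4:inf,v5:12
step 2: dist = v0:inf,v1:inf,v2:inf,v3:0,v4:27,v5:12
step 3: dist = v0:inf,v1:47,v2:inf,v3:0,v4:27,v5:12
step 4: dist = v0:inf,v1:47,v2:inf,v3:0,v4:27,v5:12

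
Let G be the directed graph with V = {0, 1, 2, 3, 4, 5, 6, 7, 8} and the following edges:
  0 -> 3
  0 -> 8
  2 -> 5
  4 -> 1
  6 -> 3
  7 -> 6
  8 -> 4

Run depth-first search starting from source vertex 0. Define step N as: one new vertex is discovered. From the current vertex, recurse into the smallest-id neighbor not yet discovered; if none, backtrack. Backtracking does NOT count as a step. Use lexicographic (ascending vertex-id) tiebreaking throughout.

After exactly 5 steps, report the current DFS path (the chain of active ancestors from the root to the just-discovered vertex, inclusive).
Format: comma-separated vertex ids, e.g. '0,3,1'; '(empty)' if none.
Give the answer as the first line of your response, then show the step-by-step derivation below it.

0,8,4,1

step 1: discover 0; path=0; order=0
step 2: discover 3; path=0>3; order=0,3
step 3: discover 8; path=0>8; order=0,3,8
step 4: discover 4; path=0>8>4; order=0,3,8,4
step 5: discover 1; path=0>8>4>1; order=0,3,8,4,1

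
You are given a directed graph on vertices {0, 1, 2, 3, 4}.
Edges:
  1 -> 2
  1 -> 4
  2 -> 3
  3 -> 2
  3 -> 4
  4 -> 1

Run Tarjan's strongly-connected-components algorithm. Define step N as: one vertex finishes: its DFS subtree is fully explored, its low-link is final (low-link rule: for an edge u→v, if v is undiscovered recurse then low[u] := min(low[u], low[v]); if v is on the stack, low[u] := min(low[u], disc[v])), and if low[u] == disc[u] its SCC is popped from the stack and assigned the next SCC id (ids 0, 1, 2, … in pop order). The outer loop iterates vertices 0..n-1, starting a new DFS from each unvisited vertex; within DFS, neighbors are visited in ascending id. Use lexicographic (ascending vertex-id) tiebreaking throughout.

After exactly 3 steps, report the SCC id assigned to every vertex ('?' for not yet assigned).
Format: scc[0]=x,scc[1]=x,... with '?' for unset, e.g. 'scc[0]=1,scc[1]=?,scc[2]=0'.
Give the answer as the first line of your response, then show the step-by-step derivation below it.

scc[0]=0,scc[1]=?,scc[2]=?,scc[3]=?,scc[4]=?

step 1: low=(low[0]=0,low[1]=?,low[2]=?,low[3]=?,low[4]=?); scc=(scc[0]=0,scc[1]=?,scc[2]=?,scc[3]=?,scc[4]=?)
step 2: low=(low[0]=0,low[1]=1,low[2]=2,low[3]=2,low[4]=1); scc=(scc[0]=0,scc[1]=?,scc[2]=?,scc[3]=?,scc[4]=?)
step 3: low=(low[0]=0,low[1]=1,low[2]=2,low[3]=1,low[4]=1); scc=(scc[0]=0,scc[1]=?,scc[2]=?,scc[3]=?,scc[4]=?)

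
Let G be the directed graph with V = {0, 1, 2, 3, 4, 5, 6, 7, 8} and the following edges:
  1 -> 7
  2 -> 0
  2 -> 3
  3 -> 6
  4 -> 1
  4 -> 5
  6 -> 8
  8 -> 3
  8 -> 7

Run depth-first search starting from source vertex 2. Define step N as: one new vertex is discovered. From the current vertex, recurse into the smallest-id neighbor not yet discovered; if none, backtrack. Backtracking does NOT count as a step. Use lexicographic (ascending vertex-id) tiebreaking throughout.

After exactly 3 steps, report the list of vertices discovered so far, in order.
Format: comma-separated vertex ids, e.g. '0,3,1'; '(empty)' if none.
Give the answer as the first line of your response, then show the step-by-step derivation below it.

2,0,3

step 1: discover 2; path=2; order=2
step 2: discover 0; path=2>0; order=2,0
step 3: discover 3; path=2>3; order=2,0,3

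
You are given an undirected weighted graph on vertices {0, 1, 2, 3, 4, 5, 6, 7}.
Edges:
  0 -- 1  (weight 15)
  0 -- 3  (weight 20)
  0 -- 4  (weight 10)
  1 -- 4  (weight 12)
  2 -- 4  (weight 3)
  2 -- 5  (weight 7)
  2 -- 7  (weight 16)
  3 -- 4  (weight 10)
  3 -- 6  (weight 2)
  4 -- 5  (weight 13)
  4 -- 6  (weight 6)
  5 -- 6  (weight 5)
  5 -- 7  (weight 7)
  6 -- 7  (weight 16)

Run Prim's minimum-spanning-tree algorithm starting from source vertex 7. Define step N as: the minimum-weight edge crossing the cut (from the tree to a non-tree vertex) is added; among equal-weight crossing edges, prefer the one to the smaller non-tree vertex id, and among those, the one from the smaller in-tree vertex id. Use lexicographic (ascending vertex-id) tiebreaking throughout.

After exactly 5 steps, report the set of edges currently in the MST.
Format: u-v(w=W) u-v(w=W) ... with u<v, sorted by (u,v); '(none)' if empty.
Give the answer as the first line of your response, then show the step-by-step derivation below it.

2-4(w=3) 3-6(w=2) 4-6(w=6) 5-6(w=5) 5-7(w=7)

step 1: add edge 5-7 (w=7); MST = {5-7(w=7)}
step 2: add edge 5-6 (w=5); MST = {5-6(w=5) 5-7(w=7)}
step 3: add edge 3-6 (w=2); MST = {3-6(w=2) 5-6(w=5) 5-7(w=7)}
step 4: add edge 4-6 (w=6); MST = {3-6(w=2) 4-6(w=6) 5-6(w=5) 5-7(w=7)}
step 5: add edge 2-4 (w=3); MST = {2-4(w=3) 3-6(w=2) 4-6(w=6) 5-6(w=5) 5-7(w=7)}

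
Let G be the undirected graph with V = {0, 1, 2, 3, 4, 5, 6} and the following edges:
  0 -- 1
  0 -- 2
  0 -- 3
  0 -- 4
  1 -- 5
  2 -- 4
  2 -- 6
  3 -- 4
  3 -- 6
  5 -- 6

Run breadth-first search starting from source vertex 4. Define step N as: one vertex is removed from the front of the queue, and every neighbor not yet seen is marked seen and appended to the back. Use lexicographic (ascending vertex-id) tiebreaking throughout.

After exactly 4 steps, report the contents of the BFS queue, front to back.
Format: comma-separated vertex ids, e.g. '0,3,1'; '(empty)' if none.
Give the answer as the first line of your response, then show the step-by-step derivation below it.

1,6

step 1: dequeue 4; queue=[0,2,3]; order=4
step 2: dequeue 0; queue=[2,3,1]; order=4,0
step 3: dequeue 2; queue=[3,1,6]; order=4,0,2
step 4: dequeue 3; queue=[1,6]; order=4,0,2,3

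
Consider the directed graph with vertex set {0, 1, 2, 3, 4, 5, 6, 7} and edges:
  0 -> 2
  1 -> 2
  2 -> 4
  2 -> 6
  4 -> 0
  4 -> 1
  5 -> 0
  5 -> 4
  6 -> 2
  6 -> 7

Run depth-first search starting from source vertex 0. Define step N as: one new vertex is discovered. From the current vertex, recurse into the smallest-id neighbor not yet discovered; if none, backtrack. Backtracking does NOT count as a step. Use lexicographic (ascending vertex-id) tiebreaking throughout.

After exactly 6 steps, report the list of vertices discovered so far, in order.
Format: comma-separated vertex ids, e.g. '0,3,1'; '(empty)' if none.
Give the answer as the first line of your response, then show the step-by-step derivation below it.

0,2,4,1,6,7

step 1: discover 0; path=0; order=0
step 2: discover 2; path=0>2; order=0,2
step 3: discover 4; path=0>2>4; order=0,2,4
step 4: discover 1; path=0>2>4>1; order=0,2,4,1
step 5: discover 6; path=0>2>6; order=0,2,4,1,6
step 6: discover 7; path=0>2>6>7; order=0,2,4,1,6,7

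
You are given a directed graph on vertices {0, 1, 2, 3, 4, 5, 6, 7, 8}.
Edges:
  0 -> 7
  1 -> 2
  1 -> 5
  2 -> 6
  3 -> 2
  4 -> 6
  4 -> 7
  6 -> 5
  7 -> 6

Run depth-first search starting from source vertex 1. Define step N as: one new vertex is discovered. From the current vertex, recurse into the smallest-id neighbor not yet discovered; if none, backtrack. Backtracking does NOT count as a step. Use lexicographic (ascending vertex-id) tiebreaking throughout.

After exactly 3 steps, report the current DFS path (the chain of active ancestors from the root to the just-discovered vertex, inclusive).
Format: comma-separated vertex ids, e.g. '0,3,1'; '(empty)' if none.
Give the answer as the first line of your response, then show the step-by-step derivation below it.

1,2,6

step 1: discover 1; path=1; order=1
step 2: discover 2; path=1>2; order=1,2
step 3: discover 6; path=1>2>6; order=1,2,6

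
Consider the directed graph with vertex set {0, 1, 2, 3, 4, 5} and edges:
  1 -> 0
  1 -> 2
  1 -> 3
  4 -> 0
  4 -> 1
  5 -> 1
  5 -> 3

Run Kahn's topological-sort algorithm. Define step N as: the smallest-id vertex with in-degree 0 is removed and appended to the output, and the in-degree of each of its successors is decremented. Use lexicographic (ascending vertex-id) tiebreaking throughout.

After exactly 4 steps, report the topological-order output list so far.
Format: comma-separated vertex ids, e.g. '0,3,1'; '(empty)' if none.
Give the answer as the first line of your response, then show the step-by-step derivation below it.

4,5,1,0

step 1: output 4; order=[4]; indeg=(1,1,1,2,0,0)
step 2: output 5; order=[4,5]; indeg=(1,0,1,1,0,0)
step 3: output 1; order=[4,5,1]; indeg=(0,0,0,0,0,0)
step 4: output 0; order=[4,5,1,0]; indeg=(0,0,0,0,0,0)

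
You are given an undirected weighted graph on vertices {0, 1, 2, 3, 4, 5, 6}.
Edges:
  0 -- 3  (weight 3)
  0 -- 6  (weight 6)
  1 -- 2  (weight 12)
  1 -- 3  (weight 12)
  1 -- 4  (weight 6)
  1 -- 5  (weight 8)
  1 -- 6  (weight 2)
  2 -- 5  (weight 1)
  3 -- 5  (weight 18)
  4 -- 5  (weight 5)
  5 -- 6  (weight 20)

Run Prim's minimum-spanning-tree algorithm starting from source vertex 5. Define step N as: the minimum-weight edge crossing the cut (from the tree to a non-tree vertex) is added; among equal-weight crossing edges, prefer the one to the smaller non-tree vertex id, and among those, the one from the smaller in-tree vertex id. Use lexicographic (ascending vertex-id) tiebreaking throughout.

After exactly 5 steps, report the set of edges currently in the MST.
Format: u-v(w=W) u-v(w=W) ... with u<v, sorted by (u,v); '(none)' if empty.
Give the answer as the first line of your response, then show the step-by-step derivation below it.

0-6(w=6) 1-4(w=6) 1-6(w=2) 2-5(w=1) 4-5(w=5)

step 1: add edge 2-5 (w=1); MST = {2-5(w=1)}
step 2: add edge 4-5 (w=5); MST = {2-5(w=1) 4-5(w=5)}
step 3: add edge 1-4 (w=6); MST = {1-4(w=6) 2-5(w=1) 4-5(w=5)}
step 4: add edge 1-6 (w=2); MST = {1-4(w=6) 1-6(w=2) 2-5(w=1) 4-5(w=5)}
step 5: add edge 0-6 (w=6); MST = {0-6(w=6) 1-4(w=6) 1-6(w=2) 2-5(w=1) 4-5(w=5)}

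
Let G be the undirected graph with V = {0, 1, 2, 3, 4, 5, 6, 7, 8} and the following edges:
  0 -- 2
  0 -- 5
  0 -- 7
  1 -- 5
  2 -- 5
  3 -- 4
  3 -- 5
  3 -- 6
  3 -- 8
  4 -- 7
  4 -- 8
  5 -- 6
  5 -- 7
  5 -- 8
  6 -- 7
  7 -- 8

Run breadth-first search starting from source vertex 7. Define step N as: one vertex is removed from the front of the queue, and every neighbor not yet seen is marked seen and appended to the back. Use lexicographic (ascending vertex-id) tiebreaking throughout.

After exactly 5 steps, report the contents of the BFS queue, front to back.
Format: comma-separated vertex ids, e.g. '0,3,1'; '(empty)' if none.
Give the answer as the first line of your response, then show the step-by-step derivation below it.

8,2,3,1

step 1: dequeue 7; queue=[0,4,5,6,8]; order=7
step 2: dequeue 0; queue=[4,5,6,8,2]; order=7,0
step 3: dequeue 4; queue=[5,6,8,2,3]; order=7,0,4
step 4: dequeue 5; queue=[6,8,2,3,1]; order=7,0,4,5
step 5: dequeue 6; queue=[8,2,3,1]; order=7,0,4,5,6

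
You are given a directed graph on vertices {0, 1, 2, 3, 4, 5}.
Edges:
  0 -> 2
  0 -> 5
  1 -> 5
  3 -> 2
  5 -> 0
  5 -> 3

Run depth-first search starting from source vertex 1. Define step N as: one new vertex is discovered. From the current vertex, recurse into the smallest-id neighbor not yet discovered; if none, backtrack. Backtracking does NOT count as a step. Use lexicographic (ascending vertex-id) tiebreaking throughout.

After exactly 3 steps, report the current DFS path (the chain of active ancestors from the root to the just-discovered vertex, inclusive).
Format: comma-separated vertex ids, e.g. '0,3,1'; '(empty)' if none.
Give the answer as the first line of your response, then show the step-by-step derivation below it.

1,5,0

step 1: discover 1; path=1; order=1
step 2: discover 5; path=1>5; order=1,5
step 3: discover 0; path=1>5>0; order=1,5,0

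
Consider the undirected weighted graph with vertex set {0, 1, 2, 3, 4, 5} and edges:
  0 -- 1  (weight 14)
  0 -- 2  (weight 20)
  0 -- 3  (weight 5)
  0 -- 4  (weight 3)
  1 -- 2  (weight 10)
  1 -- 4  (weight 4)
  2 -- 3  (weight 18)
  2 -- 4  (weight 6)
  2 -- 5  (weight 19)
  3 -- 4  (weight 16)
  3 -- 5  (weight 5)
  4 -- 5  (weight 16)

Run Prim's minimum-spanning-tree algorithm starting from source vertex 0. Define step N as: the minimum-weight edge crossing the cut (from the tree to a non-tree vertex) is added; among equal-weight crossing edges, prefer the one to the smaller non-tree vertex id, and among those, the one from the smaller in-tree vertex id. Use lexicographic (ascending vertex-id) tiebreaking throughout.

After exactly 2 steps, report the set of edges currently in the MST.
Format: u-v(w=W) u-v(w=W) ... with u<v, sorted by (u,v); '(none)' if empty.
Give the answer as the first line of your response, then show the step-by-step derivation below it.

0-4(w=3) 1-4(w=4)

step 1: add edge 0-4 (w=3); MST = {0-4(w=3)}
step 2: add edge 1-4 (w=4); MST = {0-4(w=3) 1-4(w=4)}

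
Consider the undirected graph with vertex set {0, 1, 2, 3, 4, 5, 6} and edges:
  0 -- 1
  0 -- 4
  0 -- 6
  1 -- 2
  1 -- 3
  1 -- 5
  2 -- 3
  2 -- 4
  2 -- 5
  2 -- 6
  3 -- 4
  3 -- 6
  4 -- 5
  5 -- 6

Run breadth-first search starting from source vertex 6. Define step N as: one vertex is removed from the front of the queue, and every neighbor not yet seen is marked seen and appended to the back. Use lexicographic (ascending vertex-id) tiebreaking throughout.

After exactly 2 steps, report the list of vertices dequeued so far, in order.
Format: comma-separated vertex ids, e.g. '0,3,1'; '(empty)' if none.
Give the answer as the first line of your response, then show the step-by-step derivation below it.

6,0

step 1: dequeue 6; queue=[0,2,3,5]; order=6
step 2: dequeue 0; queue=[2,3,5,1,4]; order=6,0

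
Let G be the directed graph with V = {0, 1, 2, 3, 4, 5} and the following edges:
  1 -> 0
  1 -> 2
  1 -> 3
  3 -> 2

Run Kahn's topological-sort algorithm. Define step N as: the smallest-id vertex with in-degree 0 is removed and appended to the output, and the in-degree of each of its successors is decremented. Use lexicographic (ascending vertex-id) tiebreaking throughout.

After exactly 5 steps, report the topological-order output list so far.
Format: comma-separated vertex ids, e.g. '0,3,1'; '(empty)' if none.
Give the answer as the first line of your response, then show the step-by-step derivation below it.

1,0,3,2,4

step 1: output 1; order=[1]; indeg=(0,0,1,0,0,0)
step 2: output 0; order=[1,0]; indeg=(0,0,1,0,0,0)
step 3: output 3; order=[1,0,3]; indeg=(0,0,0,0,0,0)
step 4: output 2; order=[1,0,3,2]; indeg=(0,0,0,0,0,0)
step 5: output 4; order=[1,0,3,2,4]; indeg=(0,0,0,0,0,0)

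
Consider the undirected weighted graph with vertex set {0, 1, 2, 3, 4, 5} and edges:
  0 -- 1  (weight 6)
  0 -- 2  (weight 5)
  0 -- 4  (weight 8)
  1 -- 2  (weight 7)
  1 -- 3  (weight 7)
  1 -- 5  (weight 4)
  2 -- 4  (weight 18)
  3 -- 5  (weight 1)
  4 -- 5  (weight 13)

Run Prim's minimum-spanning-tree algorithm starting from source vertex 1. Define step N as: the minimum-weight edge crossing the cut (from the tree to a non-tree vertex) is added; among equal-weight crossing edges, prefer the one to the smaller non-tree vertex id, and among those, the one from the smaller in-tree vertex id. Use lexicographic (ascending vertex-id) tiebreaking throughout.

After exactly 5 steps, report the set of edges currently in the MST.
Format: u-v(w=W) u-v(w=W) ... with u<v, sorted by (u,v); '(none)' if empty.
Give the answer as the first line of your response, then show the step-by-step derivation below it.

0-1(w=6) 0-2(w=5) 0-4(w=8) 1-5(w=4) 3-5(w=1)

step 1: add edge 1-5 (w=4); MST = {1-5(w=4)}
step 2: add edge 3-5 (w=1); MST = {1-5(w=4) 3-5(w=1)}
step 3: add edge 0-1 (w=6); MST = {0-1(w=6) 1-5(w=4) 3-5(w=1)}
step 4: add edge 0-2 (w=5); MST = {0-1(w=6) 0-2(w=5) 1-5(w=4) 3-5(w=1)}
step 5: add edge 0-4 (w=8); MST = {0-1(w=6) 0-2(w=5) 0-4(w=8) 1-5(w=4) 3-5(w=1)}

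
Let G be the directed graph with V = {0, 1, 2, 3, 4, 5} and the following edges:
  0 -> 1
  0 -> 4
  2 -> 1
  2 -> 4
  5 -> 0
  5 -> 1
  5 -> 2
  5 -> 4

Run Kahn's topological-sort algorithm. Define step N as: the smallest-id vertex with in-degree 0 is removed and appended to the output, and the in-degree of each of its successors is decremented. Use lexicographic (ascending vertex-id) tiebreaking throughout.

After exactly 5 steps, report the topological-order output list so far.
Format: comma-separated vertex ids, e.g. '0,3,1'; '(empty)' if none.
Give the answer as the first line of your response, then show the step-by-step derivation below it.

3,5,0,2,1

step 1: output 3; order=[3]; indeg=(1,3,1,0,3,0)
step 2: output 5; order=[3,5]; indeg=(0,2,0,0,2,0)
step 3: output 0; order=[3,5,0]; indeg=(0,1,0,0,1,0)
step 4: output 2; order=[3,5,0,2]; indeg=(0,0,0,0,0,0)
step 5: output 1; order=[3,5,0,2,1]; indeg=(0,0,0,0,0,0)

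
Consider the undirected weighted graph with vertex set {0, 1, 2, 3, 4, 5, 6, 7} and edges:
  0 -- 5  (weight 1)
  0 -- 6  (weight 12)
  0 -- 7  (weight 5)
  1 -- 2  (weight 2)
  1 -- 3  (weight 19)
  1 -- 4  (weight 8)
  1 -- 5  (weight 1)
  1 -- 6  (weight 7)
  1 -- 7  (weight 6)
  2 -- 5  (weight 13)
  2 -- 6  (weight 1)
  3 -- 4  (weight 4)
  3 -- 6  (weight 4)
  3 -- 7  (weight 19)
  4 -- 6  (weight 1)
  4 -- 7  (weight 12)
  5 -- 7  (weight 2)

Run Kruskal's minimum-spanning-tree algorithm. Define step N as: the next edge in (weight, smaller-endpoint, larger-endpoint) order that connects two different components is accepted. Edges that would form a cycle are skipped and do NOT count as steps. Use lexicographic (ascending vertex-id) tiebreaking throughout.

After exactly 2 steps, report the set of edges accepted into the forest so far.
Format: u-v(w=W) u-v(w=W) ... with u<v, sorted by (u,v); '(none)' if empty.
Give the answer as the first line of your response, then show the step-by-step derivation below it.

0-5(w=1) 1-5(w=1)

step 1: add edge 0-5 (w=1); MST = {0-5(w=1)}
step 2: add edge 1-5 (w=1); MST = {0-5(w=1) 1-5(w=1)}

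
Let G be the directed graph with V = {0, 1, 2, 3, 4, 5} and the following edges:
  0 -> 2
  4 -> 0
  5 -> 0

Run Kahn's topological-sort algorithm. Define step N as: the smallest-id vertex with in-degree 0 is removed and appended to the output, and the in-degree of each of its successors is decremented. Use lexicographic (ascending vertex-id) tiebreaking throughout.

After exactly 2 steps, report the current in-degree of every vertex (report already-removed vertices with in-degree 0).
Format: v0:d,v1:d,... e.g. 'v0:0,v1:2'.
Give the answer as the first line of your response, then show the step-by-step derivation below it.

v0:2,v1:0,v2:1,v3:0,v4:0,v5:0

step 1: output 1; order=[1]; indeg=(2,0,1,0,0,0)
step 2: output 3; order=[1,3]; indeg=(2,0,1,0,0,0)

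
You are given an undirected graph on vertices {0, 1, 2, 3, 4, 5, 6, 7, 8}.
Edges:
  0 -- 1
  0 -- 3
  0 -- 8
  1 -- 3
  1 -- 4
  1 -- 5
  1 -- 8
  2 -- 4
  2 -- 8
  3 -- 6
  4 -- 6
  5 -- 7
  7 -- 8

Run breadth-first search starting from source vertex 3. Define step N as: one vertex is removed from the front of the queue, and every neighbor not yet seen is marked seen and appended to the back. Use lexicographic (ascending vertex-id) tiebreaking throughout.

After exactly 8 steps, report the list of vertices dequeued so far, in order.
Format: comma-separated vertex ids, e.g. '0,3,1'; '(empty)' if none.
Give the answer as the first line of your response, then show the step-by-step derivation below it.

3,0,1,6,8,4,5,2

step 1: dequeue 3; queue=[0,1,6]; order=3
step 2: dequeue 0; queue=[1,6,8]; order=3,0
step 3: dequeue 1; queue=[6,8,4,5]; order=3,0,1
step 4: dequeue 6; queue=[8,4,5]; order=3,0,1,6
step 5: dequeue 8; queue=[4,5,2,7]; order=3,0,1,6,8
step 6: dequeue 4; queue=[5,2,7]; order=3,0,1,6,8,4
step 7: dequeue 5; queue=[2,7]; order=3,0,1,6,8,4,5
step 8: dequeue 2; queue=[7]; order=3,0,1,6,8,4,5,2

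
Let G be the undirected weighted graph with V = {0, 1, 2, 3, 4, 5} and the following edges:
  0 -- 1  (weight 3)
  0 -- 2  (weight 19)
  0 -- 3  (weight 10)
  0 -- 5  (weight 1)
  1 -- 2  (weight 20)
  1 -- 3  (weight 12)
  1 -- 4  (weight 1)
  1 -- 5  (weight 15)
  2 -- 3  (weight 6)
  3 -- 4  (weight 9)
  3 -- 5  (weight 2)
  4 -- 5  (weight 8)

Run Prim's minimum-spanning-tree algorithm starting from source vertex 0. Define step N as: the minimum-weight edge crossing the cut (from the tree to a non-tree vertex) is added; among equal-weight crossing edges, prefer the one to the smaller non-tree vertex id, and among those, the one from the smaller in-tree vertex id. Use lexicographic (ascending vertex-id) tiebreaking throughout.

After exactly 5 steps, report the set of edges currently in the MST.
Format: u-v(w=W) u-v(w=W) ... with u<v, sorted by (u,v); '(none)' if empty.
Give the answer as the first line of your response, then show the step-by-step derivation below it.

0-1(w=3) 0-5(w=1) 1-4(w=1) 2-3(w=6) 3-5(w=2)

step 1: add edge 0-5 (w=1); MST = {0-5(w=1)}
step 2: add edge 3-5 (w=2); MST = {0-5(w=1) 3-5(w=2)}
step 3: add edge 0-1 (w=3); MST = {0-1(w=3) 0-5(w=1) 3-5(w=2)}
step 4: add edge 1-4 (w=1); MST = {0-1(w=3) 0-5(w=1) 1-4(w=1) 3-5(w=2)}
step 5: add edge 2-3 (w=6); MST = {0-1(w=3) 0-5(w=1) 1-4(w=1) 2-3(w=6) 3-5(w=2)}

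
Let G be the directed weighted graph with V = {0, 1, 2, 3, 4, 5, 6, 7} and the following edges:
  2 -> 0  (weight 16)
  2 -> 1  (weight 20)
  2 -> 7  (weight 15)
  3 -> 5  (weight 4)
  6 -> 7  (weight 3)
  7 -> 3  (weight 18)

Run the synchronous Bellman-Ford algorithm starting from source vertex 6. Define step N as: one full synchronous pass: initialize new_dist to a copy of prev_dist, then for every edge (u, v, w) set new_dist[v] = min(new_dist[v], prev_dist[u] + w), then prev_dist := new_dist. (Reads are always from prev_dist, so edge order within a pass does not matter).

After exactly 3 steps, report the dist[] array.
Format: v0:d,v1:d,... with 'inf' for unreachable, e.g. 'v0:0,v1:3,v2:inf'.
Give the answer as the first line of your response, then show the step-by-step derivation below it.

v0:inf,v1:inf,v2:inf,v3:21,v4:inf,v5:25,v6:0,v7:3

step 1: dist = v0:inf,v1:inf,v2:inf,v3:inf,v4:inf,v5:inf,v6:0,v7:3
step 2: dist = v0:inf,v1:inf,v2:inf,v3:21,v4:inf,v5:inf,v6:0,v7:3
step 3: dist = v0:inf,v1:inf,v2:inf,v3:21,v4:inf,v5:25,v6:0,v7:3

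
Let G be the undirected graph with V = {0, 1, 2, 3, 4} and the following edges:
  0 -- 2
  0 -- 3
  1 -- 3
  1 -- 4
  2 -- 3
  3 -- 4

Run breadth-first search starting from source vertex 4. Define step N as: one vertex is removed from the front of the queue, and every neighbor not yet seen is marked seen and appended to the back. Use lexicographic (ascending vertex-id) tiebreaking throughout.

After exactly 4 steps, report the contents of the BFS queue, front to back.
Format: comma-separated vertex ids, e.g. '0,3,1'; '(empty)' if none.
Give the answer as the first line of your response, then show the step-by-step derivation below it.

2

step 1: dequeue 4; queue=[1,3]; order=4
step 2: dequeue 1; queue=[3]; order=4,1
step 3: dequeue 3; queue=[0,2]; order=4,1,3
step 4: dequeue 0; queue=[2]; order=4,1,3,0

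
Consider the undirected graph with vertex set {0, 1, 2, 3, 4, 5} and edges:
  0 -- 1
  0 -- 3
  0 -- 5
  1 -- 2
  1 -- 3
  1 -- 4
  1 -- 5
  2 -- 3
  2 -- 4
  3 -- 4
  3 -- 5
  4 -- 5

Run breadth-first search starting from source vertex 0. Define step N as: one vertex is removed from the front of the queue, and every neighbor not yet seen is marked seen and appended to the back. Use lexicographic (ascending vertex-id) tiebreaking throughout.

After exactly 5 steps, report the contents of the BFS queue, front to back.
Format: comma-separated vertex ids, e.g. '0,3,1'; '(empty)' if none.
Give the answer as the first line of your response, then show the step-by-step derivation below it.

4

step 1: dequeue 0; queue=[1,3,5]; order=0
step 2: dequeue 1; queue=[3,5,2,4]; order=0,1
step 3: dequeue 3; queue=[5,2,4]; order=0,1,3
step 4: dequeue 5; queue=[2,4]; order=0,1,3,5
step 5: dequeue 2; queue=[4]; order=0,1,3,5,2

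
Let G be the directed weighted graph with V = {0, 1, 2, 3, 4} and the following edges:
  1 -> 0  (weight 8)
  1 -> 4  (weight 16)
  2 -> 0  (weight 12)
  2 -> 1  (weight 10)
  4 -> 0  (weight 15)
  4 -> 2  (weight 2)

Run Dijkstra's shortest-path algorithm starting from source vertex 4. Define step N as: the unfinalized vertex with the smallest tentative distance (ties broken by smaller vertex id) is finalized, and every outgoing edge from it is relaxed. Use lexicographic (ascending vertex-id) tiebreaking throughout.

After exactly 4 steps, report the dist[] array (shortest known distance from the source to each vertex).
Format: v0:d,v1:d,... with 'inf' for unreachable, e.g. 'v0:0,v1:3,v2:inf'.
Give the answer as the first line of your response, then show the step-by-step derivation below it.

v0:14,v1:12,v2:2,v3:inf,v4:0

step 1: dist = v0:15,v1:inf,v2:2,v3:inf,v4:0
step 2: dist = v0:14,v1:12,v2:2,v3:inf,v4:0
step 3: dist = v0:14,v1:12,v2:2,v3:inf,v4:0
step 4: dist = v0:14,v1:12,v2:2,v3:inf,v4:0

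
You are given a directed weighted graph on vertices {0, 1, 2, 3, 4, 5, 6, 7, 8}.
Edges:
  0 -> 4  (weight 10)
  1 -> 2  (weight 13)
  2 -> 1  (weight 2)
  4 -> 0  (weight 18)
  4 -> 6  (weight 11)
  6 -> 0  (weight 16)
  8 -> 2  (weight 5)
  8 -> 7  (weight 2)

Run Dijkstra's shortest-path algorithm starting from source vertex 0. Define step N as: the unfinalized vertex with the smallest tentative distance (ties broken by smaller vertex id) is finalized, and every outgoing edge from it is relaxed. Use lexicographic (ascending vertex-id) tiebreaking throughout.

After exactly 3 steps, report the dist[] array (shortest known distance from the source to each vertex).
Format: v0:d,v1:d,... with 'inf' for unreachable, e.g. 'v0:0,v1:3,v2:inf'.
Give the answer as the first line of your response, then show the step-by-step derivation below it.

v0:0,v1:inf,v2:inf,v3:inf,v4:10,v5:inf,v6:21,v7:inf,v8:inf

step 1: dist = v0:0,v1:inf,v2:inf,v3:inf,v4:10,v5:inf,v6:inf,v7:inf,v8:inf
step 2: dist = v0:0,v1:inf,v2:inf,v3:inf,v4:10,v5:inf,v6:21,v7:inf,v8:inf
step 3: dist = v0:0,v1:inf,v2:inf,v3:inf,v4:10,v5:inf,v6:21,v7:inf,v8:inf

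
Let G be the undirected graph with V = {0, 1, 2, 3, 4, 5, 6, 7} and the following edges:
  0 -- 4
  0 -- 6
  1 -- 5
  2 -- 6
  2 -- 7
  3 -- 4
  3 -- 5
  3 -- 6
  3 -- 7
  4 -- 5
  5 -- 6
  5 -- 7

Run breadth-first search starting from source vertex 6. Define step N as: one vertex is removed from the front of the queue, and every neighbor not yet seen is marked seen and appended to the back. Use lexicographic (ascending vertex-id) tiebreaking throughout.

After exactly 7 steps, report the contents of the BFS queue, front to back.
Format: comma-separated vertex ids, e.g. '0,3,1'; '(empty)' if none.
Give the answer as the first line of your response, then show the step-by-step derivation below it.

1

step 1: dequeue 6; queue=[0,2,3,5]; order=6
step 2: dequeue 0; queue=[2,3,5,4]; order=6,0
step 3: dequeue 2; queue=[3,5,4,7]; order=6,0,2
step 4: dequeue 3; queue=[5,4,7]; order=6,0,2,3
step 5: dequeue 5; queue=[4,7,1]; order=6,0,2,3,5
step 6: dequeue 4; queue=[7,1]; order=6,0,2,3,5,4
step 7: dequeue 7; queue=[1]; order=6,0,2,3,5,4,7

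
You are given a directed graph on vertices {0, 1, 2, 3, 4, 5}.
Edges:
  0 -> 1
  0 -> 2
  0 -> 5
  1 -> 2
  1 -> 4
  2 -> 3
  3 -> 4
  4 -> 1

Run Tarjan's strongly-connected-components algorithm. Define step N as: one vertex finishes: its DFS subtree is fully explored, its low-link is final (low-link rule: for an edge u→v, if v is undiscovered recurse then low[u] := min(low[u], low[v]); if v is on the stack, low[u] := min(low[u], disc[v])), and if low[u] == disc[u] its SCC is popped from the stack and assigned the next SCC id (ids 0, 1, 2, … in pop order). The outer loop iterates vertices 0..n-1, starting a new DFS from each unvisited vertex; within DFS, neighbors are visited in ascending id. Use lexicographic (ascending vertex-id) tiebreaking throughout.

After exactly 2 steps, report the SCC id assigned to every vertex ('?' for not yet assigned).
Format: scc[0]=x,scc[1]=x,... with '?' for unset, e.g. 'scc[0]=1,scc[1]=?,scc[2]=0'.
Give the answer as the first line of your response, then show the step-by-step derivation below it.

scc[0]=?,scc[1]=?,scc[2]=?,scc[3]=?,scc[4]=?,scc[5]=?

step 1: low=(low[0]=0,low[1]=1,low[2]=2,low[3]=3,low[4]=1,low[5]=?); scc=(scc[0]=?,scc[1]=?,scc[2]=?,scc[3]=?,scc[4]=?,scc[5]=?)
step 2: low=(low[0]=0,low[1]=1,low[2]=2,low[3]=1,low[4]=1,low[5]=?); scc=(scc[0]=?,scc[1]=?,scc[2]=?,scc[3]=?,scc[4]=?,scc[5]=?)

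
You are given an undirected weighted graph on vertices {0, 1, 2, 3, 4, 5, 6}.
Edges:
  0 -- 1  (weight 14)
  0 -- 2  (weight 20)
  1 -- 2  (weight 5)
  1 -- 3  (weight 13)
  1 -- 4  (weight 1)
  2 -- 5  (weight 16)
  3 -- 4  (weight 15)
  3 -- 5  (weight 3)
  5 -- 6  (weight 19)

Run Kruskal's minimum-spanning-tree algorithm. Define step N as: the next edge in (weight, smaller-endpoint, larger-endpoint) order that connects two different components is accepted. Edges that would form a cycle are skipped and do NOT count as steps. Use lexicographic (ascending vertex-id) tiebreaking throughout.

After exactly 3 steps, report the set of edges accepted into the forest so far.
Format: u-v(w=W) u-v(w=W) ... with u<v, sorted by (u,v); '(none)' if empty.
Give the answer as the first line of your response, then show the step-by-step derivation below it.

1-2(w=5) 1-4(w=1) 3-5(w=3)

step 1: add edge 1-4 (w=1); MST = {1-4(w=1)}
step 2: add edge 3-5 (w=3); MST = {1-4(w=1) 3-5(w=3)}
step 3: add edge 1-2 (w=5); MST = {1-2(w=5) 1-4(w=1) 3-5(w=3)}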